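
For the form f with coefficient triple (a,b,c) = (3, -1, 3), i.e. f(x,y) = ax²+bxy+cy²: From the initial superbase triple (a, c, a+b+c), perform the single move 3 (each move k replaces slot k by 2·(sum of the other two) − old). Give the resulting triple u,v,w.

start (3,3,5) = (f(1,0),f(0,1),f(1,1))
replace slot 3: 2·(3+3) − 5 = 7 → (3,3,7)

3,3,7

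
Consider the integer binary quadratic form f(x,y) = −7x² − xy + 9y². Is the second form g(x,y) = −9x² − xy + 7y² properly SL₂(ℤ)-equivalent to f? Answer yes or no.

D₁ = 253, D₂ = 253
river cycle of f (length 6): (-7, 13, 3), (3, 11, -11), (-11, 11, 3), (3, 13, -7), (-7, 15, 1), (1, 15, -7)
river cycle of g (length 6): (7, 15, -1), (-1, 15, 7), (7, 13, -3), (-3, 11, 11), (11, 11, -3), (-3, 13, 7)
cycles differ ⇒ inequivalent

no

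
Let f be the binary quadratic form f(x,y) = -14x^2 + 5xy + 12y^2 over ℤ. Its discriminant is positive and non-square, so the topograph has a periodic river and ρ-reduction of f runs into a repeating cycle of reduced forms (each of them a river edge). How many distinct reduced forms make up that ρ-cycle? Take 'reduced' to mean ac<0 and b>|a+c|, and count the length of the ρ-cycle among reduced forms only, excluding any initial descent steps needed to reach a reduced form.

D = 697, ⌊√D⌋ = 26
river: ρ → (12,19,-7)
river: ρ → (-7,23,6)
river: ρ → (6,25,-3)
river: ρ → (-3,23,14)
river: ρ → (14,5,-12)
river: ρ → (-12,19,7)
river: ρ → (7,23,-6)
river: ρ → (-6,25,3)
river: ρ → (3,23,-14)
river: ρ → (-14,5,12)
ρ-cycle length = 10 (tail of 0 descent steps not counted)

10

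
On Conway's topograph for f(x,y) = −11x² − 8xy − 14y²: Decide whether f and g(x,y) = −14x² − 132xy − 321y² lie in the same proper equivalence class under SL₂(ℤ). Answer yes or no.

D₁ = -552, D₂ = -552
f is negative-definite; reduce −f:
−f: reduced (well bottom): (11,8,14) with a≤c, −a<b≤a
flip sign back: reduced form of f is (-11,-8,-14)
g is negative-definite; reduce −g:
−g: translate: b→-8 (≡132 mod 28), so (14,132,321)→(14,-8,11)
−g: flip: (14,-8,11)→(11,8,14)
−g: reduced (well bottom): (11,8,14) with a≤c, −a<b≤a
flip sign back: reduced form of g is (-11,-8,-14)
reduced forms (-11, -8, -14) vs (-11, -8, -14) ⇒ equivalent

yes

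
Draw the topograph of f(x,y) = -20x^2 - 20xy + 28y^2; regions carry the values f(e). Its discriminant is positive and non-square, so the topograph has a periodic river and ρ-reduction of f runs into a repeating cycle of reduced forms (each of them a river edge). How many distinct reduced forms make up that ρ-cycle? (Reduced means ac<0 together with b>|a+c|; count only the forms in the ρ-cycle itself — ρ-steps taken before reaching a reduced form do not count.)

D = 2640, ⌊√D⌋ = 51
descent: ρ → (28,20,-20)  [lands on river]
river: ρ → (-20,20,28)
river: ρ → (28,36,-12)
river: ρ → (-12,36,28)
ρ-cycle length = 4 (tail of 1 descent step not counted)

4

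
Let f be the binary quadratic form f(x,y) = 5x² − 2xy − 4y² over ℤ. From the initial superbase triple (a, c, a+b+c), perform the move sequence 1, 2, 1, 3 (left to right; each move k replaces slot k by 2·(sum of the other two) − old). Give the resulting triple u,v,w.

start (5,-4,-1) = (f(1,0),f(0,1),f(1,1))
replace slot 1: 2·((-4)+(-1)) − 5 = -15 → (-15,-4,-1)
replace slot 2: 2·((-15)+(-1)) − (-4) = -28 → (-15,-28,-1)
replace slot 1: 2·((-28)+(-1)) − (-15) = -43 → (-43,-28,-1)
replace slot 3: 2·((-43)+(-28)) − (-1) = -141 → (-43,-28,-141)

-43,-28,-141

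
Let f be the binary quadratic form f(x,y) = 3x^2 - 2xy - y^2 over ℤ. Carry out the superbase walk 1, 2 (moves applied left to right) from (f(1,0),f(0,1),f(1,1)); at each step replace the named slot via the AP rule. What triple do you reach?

start (3,-1,0) = (f(1,0),f(0,1),f(1,1))
replace slot 1: 2·((-1)+0) − 3 = -5 → (-5,-1,0)
replace slot 2: 2·((-5)+0) − (-1) = -9 → (-5,-9,0)

-5,-9,0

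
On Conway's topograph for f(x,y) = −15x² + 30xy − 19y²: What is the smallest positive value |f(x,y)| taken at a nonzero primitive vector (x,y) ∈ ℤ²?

translate: b→0 (≡-30 mod 30), so (15,-30,19)→(15,0,4)
flip: (15,0,4)→(4,0,15)
reduced (well bottom): (4,0,15) with a≤c, −a<b≤a
well minimum |f| = |-4| = 4 (negative-definite)

4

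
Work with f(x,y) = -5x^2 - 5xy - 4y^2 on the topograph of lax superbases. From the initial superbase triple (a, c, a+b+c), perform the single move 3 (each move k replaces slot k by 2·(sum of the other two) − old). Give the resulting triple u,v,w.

start (-5,-4,-14) = (f(1,0),f(0,1),f(1,1))
replace slot 3: 2·((-5)+(-4)) − (-14) = -4 → (-5,-4,-4)

-5,-4,-4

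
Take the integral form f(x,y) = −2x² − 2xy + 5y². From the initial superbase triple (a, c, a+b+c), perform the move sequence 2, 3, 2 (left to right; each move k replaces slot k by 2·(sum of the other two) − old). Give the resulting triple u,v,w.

start (-2,5,1) = (f(1,0),f(0,1),f(1,1))
replace slot 2: 2·((-2)+1) − 5 = -7 → (-2,-7,1)
replace slot 3: 2·((-2)+(-7)) − 1 = -19 → (-2,-7,-19)
replace slot 2: 2·((-2)+(-19)) − (-7) = -35 → (-2,-35,-19)

-2,-35,-19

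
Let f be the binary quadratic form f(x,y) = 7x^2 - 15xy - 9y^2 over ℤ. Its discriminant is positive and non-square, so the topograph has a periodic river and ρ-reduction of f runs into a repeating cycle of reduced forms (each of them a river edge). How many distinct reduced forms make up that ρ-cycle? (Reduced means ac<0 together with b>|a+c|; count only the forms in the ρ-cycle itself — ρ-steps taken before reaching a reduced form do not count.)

D = 477, ⌊√D⌋ = 21
descent: ρ → (-9,15,7)  [lands on river]
river: ρ → (7,13,-11)
river: ρ → (-11,9,9)
river: ρ → (9,9,-11)
river: ρ → (-11,13,7)
river: ρ → (7,15,-9)
river: ρ → (-9,21,1)
river: ρ → (1,21,-9)
ρ-cycle length = 8 (tail of 1 descent step not counted)

8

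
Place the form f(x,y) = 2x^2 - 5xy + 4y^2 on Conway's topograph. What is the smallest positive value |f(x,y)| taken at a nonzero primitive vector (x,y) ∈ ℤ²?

translate: b→-1 (≡-5 mod 4), so (2,-5,4)→(2,-1,1)
flip: (2,-1,1)→(1,1,2)
reduced (well bottom): (1,1,2) with a≤c, −a<b≤a
well minimum = a = 1

1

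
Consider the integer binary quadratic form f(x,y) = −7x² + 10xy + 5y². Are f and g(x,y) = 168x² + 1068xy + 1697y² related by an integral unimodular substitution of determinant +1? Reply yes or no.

D₁ = 240, D₂ = 240
river cycle of f (length 6): (5, 10, -7), (-7, 4, 8), (8, 12, -3), (-3, 12, 8), (8, 4, -7), (-7, 10, 5)
river cycle of g (length 6): (5, 10, -7), (-7, 4, 8), (8, 12, -3), (-3, 12, 8), (8, 4, -7), (-7, 10, 5)
cycles coincide ⇒ equivalent

yes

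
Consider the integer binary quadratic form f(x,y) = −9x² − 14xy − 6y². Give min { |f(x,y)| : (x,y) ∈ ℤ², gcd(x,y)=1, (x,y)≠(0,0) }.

translate: b→-4 (≡14 mod 18), so (9,14,6)→(9,-4,1)
flip: (9,-4,1)→(1,4,9)
translate: b→0 (≡4 mod 2), so (1,4,9)→(1,0,5)
reduced (well bottom): (1,0,5) with a≤c, −a<b≤a
well minimum |f| = |-1| = 1 (negative-definite)

1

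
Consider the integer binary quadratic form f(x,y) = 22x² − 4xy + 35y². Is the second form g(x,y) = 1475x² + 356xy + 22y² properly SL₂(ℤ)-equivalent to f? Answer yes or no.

D₁ = -3064, D₂ = -3064
f: reduced (well bottom): (22,-4,35) with a≤c, −a<b≤a
g: flip: (1475,356,22)→(22,-356,1475)
g: translate: b→-4 (≡-356 mod 44), so (22,-356,1475)→(22,-4,35)
g: reduced (well bottom): (22,-4,35) with a≤c, −a<b≤a
reduced forms (22, -4, 35) vs (22, -4, 35) ⇒ equivalent

yes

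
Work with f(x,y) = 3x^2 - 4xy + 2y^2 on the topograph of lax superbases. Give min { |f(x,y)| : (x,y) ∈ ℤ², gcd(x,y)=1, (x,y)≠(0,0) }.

translate: b→2 (≡-4 mod 6), so (3,-4,2)→(3,2,1)
flip: (3,2,1)→(1,-2,3)
translate: b→0 (≡-2 mod 2), so (1,-2,3)→(1,0,2)
reduced (well bottom): (1,0,2) with a≤c, −a<b≤a
well minimum = a = 1

1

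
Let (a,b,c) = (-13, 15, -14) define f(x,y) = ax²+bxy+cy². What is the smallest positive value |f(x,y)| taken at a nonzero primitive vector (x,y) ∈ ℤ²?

translate: b→11 (≡-15 mod 26), so (13,-15,14)→(13,11,12)
flip: (13,11,12)→(12,-11,13)
reduced (well bottom): (12,-11,13) with a≤c, −a<b≤a
well minimum |f| = |-12| = 12 (negative-definite)

12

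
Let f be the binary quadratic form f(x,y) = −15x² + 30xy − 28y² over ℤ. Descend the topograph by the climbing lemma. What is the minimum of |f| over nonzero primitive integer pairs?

translate: b→0 (≡-30 mod 30), so (15,-30,28)→(15,0,13)
flip: (15,0,13)→(13,0,15)
reduced (well bottom): (13,0,15) with a≤c, −a<b≤a
well minimum |f| = |-13| = 13 (negative-definite)

13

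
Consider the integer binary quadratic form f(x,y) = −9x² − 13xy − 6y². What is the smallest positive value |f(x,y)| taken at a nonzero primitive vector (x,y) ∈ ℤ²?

translate: b→-5 (≡13 mod 18), so (9,13,6)→(9,-5,2)
flip: (9,-5,2)→(2,5,9)
translate: b→1 (≡5 mod 4), so (2,5,9)→(2,1,6)
reduced (well bottom): (2,1,6) with a≤c, −a<b≤a
well minimum |f| = |-2| = 2 (negative-definite)

2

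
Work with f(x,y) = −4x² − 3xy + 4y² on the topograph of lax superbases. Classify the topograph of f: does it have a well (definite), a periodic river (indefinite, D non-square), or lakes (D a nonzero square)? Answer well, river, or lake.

D = b²−4ac = (-3)² − 4·(-4)·4 = 73
D > 0 non-square ⇒ indefinite ⇒ periodic river

river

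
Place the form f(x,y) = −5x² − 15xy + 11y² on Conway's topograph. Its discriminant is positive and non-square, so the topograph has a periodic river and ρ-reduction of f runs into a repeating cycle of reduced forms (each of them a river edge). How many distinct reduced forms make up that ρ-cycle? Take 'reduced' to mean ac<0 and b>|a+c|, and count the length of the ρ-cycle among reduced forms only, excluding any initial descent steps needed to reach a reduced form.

D = 445, ⌊√D⌋ = 21
descent: ρ → (11,15,-5)  [lands on river]
river: ρ → (-5,15,11)
river: ρ → (11,7,-9)
river: ρ → (-9,11,9)
river: ρ → (9,7,-11)
river: ρ → (-11,15,5)
river: ρ → (5,15,-11)
river: ρ → (-11,7,9)
river: ρ → (9,11,-9)
river: ρ → (-9,7,11)
ρ-cycle length = 10 (tail of 1 descent step not counted)

10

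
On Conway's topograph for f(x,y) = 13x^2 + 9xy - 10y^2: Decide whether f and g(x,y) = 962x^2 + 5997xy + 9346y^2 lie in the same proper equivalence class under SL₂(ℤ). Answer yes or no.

D₁ = 601, D₂ = 601
river cycle of f (length 66): (-10, 11, 12), (12, 13, -9), (-9, 23, 2), (2, 21, -20), (-20, 19, 3), (3, 23, -6), (-6, 13, 18), (18, 23, -1), (-1, 23, 18), (18, 13, -6), … (56 more)
river cycle of g (length 66): (13, 9, -10), (-10, 11, 12), (12, 13, -9), (-9, 23, 2), (2, 21, -20), (-20, 19, 3), (3, 23, -6), (-6, 13, 18), (18, 23, -1), (-1, 23, 18), … (56 more)
cycles coincide ⇒ equivalent

yes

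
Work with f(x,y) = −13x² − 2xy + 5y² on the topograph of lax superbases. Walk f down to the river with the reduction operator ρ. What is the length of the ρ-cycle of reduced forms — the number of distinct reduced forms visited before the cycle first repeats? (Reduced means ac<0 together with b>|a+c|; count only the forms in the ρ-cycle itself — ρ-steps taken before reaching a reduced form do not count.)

D = 264, ⌊√D⌋ = 16
descent: ρ → (5,12,-6)  [lands on river]
river: ρ → (-6,12,5)
river: ρ → (5,8,-10)
river: ρ → (-10,12,3)
river: ρ → (3,12,-10)
river: ρ → (-10,8,5)
ρ-cycle length = 6 (tail of 1 descent step not counted)

6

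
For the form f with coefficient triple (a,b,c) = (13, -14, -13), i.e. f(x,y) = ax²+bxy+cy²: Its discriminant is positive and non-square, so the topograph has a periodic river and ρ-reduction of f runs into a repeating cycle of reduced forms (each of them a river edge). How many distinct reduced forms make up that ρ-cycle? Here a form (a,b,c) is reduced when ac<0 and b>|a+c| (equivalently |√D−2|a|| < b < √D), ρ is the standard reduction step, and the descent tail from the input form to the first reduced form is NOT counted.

D = 872, ⌊√D⌋ = 29
descent: ρ → (-13,14,13)  [lands on river]
river: ρ → (13,12,-14)
river: ρ → (-14,16,11)
river: ρ → (11,28,-2)
river: ρ → (-2,28,11)
river: ρ → (11,16,-14)
river: ρ → (-14,12,13)
river: ρ → (13,14,-13)
river: ρ → (-13,12,14)
river: ρ → (14,16,-11)
river: ρ → (-11,28,2)
river: ρ → (2,28,-11)
river: ρ → (-11,16,14)
river: ρ → (14,12,-13)
ρ-cycle length = 14 (tail of 1 descent step not counted)

14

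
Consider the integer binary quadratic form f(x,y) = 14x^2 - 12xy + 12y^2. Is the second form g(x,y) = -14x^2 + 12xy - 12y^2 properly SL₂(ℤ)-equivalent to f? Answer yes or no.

D₁ = -528, D₂ = -528
f: flip: (14,-12,12)→(12,12,14)
f: reduced (well bottom): (12,12,14) with a≤c, −a<b≤a
g is negative-definite; reduce −g:
−g: flip: (14,-12,12)→(12,12,14)
−g: reduced (well bottom): (12,12,14) with a≤c, −a<b≤a
flip sign back: reduced form of g is (-12,-12,-14)
reduced forms (12, 12, 14) vs (-12, -12, -14) ⇒ inequivalent

no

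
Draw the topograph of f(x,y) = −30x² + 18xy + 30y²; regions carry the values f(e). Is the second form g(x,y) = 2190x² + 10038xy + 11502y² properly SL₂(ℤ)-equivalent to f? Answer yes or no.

D₁ = 3924, D₂ = 3924
river cycle of f (length 14): (30, 42, -18), (-18, 30, 42), (42, 54, -6), (-6, 54, 42), (42, 30, -18), (-18, 42, 30), (30, 18, -30), (-30, 42, 18), (18, 30, -42), (-42, 54, 6), … (4 more)
river cycle of g (length 14): (30, 42, -18), (-18, 30, 42), (42, 54, -6), (-6, 54, 42), (42, 30, -18), (-18, 42, 30), (30, 18, -30), (-30, 42, 18), (18, 30, -42), (-42, 54, 6), … (4 more)
cycles coincide ⇒ equivalent

yes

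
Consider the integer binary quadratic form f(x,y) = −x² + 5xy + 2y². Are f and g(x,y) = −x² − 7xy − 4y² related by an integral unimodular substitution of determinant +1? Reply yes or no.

D₁ = 33, D₂ = 33
river cycle of f (length 4): (2, 3, -3), (-3, 3, 2), (2, 5, -1), (-1, 5, 2)
river cycle of g (length 4): (2, 5, -1), (-1, 5, 2), (2, 3, -3), (-3, 3, 2)
cycles coincide ⇒ equivalent

yes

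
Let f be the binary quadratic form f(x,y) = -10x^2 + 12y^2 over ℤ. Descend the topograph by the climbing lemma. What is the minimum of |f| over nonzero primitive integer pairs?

descent: ρ → (12,0,-10)
descent: ρ → (-10,20,2)  [lands on river]
river: ρ → (2,20,-10)
closes: descent 2, river 2
min |a| on river = 2

2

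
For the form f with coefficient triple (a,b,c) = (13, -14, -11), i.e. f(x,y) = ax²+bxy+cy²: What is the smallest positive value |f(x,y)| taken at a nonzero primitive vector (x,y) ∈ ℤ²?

descent: ρ → (-11,14,13)  [lands on river]
river: ρ → (13,12,-12)
river: ρ → (-12,12,13)
river: ρ → (13,14,-11)
river: ρ → (-11,8,16)
river: ρ → (16,24,-3)
river: ρ → (-3,24,16)
river: ρ → (16,8,-11)
closes: descent 1, river 8
min |a| on river = 3

3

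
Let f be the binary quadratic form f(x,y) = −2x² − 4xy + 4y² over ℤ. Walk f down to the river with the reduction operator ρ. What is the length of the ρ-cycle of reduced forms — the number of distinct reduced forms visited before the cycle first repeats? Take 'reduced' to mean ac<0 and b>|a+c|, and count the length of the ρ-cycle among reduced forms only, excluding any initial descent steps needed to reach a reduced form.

D = 48, ⌊√D⌋ = 6
descent: ρ → (4,4,-2)  [lands on river]
river: ρ → (-2,4,4)
ρ-cycle length = 2 (tail of 1 descent step not counted)

2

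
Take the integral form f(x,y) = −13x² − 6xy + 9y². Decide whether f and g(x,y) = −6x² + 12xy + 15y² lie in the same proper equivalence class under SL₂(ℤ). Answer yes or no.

D₁ = 504, D₂ = 504
river cycle of f (length 10): (9, 6, -13), (-13, 20, 2), (2, 20, -13), (-13, 6, 9), (9, 12, -10), (-10, 8, 11), (11, 14, -7), (-7, 14, 11), (11, 8, -10), (-10, 12, 9)
river cycle of g (length 4): (15, 18, -3), (-3, 18, 15), (15, 12, -6), (-6, 12, 15)
cycles differ ⇒ inequivalent

no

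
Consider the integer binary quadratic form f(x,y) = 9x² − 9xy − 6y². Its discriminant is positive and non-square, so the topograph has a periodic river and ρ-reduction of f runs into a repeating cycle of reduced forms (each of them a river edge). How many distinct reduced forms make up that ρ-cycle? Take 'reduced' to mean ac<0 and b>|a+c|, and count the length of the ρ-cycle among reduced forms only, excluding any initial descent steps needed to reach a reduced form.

D = 297, ⌊√D⌋ = 17
descent: ρ → (-6,9,9)  [lands on river]
river: ρ → (9,9,-6)
river: ρ → (-6,15,3)
river: ρ → (3,15,-6)
ρ-cycle length = 4 (tail of 1 descent step not counted)

4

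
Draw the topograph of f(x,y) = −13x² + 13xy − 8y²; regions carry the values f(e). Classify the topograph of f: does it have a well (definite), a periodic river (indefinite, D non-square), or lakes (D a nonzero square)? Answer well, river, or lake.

D = b²−4ac = 13² − 4·(-13)·(-8) = -247
D < 0 ⇒ definite ⇒ every region one sign ⇒ single well

well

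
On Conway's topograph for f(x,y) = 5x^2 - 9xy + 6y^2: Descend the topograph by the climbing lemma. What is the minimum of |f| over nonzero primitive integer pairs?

translate: b→1 (≡-9 mod 10), so (5,-9,6)→(5,1,2)
flip: (5,1,2)→(2,-1,5)
reduced (well bottom): (2,-1,5) with a≤c, −a<b≤a
well minimum = a = 2

2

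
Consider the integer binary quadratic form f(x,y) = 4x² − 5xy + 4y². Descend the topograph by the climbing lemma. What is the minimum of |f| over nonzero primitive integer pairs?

translate: b→3 (≡-5 mod 8), so (4,-5,4)→(4,3,3)
flip: (4,3,3)→(3,-3,4)
translate: b→3 (≡-3 mod 6), so (3,-3,4)→(3,3,4)
reduced (well bottom): (3,3,4) with a≤c, −a<b≤a
well minimum = a = 3

3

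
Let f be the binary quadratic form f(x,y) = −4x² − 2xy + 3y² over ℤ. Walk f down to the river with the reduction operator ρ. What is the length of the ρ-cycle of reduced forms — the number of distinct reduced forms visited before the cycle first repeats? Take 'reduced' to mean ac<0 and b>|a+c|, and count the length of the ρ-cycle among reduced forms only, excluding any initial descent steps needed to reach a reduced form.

D = 52, ⌊√D⌋ = 7
descent: ρ → (3,2,-4)  [lands on river]
river: ρ → (-4,6,1)
river: ρ → (1,6,-4)
river: ρ → (-4,2,3)
river: ρ → (3,4,-3)
river: ρ → (-3,2,4)
river: ρ → (4,6,-1)
river: ρ → (-1,6,4)
river: ρ → (4,2,-3)
river: ρ → (-3,4,3)
ρ-cycle length = 10 (tail of 1 descent step not counted)

10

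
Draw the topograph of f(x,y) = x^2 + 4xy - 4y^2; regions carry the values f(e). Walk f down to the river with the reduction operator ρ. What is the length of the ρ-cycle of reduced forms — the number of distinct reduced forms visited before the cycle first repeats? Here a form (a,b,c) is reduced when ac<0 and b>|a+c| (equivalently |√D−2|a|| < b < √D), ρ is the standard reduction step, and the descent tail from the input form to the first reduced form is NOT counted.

D = 32, ⌊√D⌋ = 5
river: ρ → (-4,4,1)
river: ρ → (1,4,-4)
ρ-cycle length = 2 (tail of 0 descent steps not counted)

2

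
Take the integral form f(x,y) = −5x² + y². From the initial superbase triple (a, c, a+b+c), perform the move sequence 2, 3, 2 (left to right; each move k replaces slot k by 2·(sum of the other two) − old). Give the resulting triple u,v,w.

start (-5,1,-4) = (f(1,0),f(0,1),f(1,1))
replace slot 2: 2·((-5)+(-4)) − 1 = -19 → (-5,-19,-4)
replace slot 3: 2·((-5)+(-19)) − (-4) = -44 → (-5,-19,-44)
replace slot 2: 2·((-5)+(-44)) − (-19) = -79 → (-5,-79,-44)

-5,-79,-44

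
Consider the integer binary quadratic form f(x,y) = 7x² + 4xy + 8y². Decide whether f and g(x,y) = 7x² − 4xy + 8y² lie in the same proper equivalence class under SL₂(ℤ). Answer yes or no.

D₁ = -208, D₂ = -208
f: reduced (well bottom): (7,4,8) with a≤c, −a<b≤a
g: reduced (well bottom): (7,-4,8) with a≤c, −a<b≤a
reduced forms (7, 4, 8) vs (7, -4, 8) ⇒ inequivalent

no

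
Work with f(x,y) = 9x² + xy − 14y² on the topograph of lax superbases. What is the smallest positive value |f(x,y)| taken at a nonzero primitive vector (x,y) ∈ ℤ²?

descent: ρ → (-14,-1,9)
descent: ρ → (9,19,-4)  [lands on river]
river: ρ → (-4,21,4)
river: ρ → (4,19,-9)
river: ρ → (-9,17,6)
river: ρ → (6,19,-6)
river: ρ → (-6,17,9)
closes: descent 2, river 6
min |a| on river = 4

4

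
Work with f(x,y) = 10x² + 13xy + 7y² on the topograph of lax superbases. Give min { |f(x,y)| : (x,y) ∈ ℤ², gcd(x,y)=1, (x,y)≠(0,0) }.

translate: b→-7 (≡13 mod 20), so (10,13,7)→(10,-7,4)
flip: (10,-7,4)→(4,7,10)
translate: b→-1 (≡7 mod 8), so (4,7,10)→(4,-1,7)
reduced (well bottom): (4,-1,7) with a≤c, −a<b≤a
well minimum = a = 4

4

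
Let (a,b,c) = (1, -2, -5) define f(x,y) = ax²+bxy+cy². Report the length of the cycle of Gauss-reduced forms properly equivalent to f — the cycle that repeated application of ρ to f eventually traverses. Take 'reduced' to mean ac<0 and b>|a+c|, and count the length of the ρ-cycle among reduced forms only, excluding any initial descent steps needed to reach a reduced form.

D = 24, ⌊√D⌋ = 4
descent: ρ → (-5,2,1)
descent: ρ → (1,4,-2)  [lands on river]
river: ρ → (-2,4,1)
ρ-cycle length = 2 (tail of 2 descent steps not counted)

2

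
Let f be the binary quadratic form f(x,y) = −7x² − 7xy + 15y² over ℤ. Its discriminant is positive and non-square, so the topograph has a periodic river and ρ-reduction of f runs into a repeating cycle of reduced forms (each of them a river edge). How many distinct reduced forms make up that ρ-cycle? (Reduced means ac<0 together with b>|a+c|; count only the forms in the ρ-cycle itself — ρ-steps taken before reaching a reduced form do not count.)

D = 469, ⌊√D⌋ = 21
descent: ρ → (15,7,-7)
descent: ρ → (-7,21,1)  [lands on river]
river: ρ → (1,21,-7)
ρ-cycle length = 2 (tail of 2 descent steps not counted)

2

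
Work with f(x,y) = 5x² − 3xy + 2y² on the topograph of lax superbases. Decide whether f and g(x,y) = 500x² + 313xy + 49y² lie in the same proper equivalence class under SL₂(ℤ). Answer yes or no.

D₁ = -31, D₂ = -31
f: flip: (5,-3,2)→(2,3,5)
f: translate: b→-1 (≡3 mod 4), so (2,3,5)→(2,-1,4)
f: reduced (well bottom): (2,-1,4) with a≤c, −a<b≤a
g: flip: (500,313,49)→(49,-313,500)
g: translate: b→-19 (≡-313 mod 98), so (49,-313,500)→(49,-19,2)
g: flip: (49,-19,2)→(2,19,49)
g: translate: b→-1 (≡19 mod 4), so (2,19,49)→(2,-1,4)
g: reduced (well bottom): (2,-1,4) with a≤c, −a<b≤a
reduced forms (2, -1, 4) vs (2, -1, 4) ⇒ equivalent

yes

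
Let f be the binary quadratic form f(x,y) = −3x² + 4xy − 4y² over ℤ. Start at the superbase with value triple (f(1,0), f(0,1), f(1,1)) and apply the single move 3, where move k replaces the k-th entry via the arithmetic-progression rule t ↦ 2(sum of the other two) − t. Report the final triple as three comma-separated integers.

start (-3,-4,-3) = (f(1,0),f(0,1),f(1,1))
replace slot 3: 2·((-3)+(-4)) − (-3) = -11 → (-3,-4,-11)

-3,-4,-11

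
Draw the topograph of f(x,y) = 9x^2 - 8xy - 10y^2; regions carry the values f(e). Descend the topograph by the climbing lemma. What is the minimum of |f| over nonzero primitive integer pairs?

descent: ρ → (-10,8,9)  [lands on river]
river: ρ → (9,10,-9)
river: ρ → (-9,8,10)
river: ρ → (10,12,-7)
river: ρ → (-7,16,6)
river: ρ → (6,20,-1)
river: ρ → (-1,20,6)
river: ρ → (6,16,-7)
river: ρ → (-7,12,10)
river: ρ → (10,8,-9)
river: ρ → (-9,10,9)
river: ρ → (9,8,-10)
river: ρ → (-10,12,7)
river: ρ → (7,16,-6)
river: ρ → (-6,20,1)
river: ρ → (1,20,-6)
river: ρ → (-6,16,7)
river: ρ → (7,12,-10)
closes: descent 1, river 18
min |a| on river = 1

1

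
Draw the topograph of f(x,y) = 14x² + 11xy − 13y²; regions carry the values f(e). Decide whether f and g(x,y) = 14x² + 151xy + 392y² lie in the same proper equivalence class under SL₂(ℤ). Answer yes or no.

D₁ = 849, D₂ = 849
river cycle of f (length 34): (-13, 15, 12), (12, 9, -16), (-16, 23, 5), (5, 27, -6), (-6, 21, 17), (17, 13, -10), (-10, 27, 3), (3, 27, -10), (-10, 13, 17), (17, 21, -6), … (24 more)
river cycle of g (length 34): (14, 11, -13), (-13, 15, 12), (12, 9, -16), (-16, 23, 5), (5, 27, -6), (-6, 21, 17), (17, 13, -10), (-10, 27, 3), (3, 27, -10), (-10, 13, 17), … (24 more)
cycles coincide ⇒ equivalent

yes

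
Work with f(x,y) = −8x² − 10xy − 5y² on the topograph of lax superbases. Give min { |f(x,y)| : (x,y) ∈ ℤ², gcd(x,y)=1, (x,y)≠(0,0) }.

translate: b→-6 (≡10 mod 16), so (8,10,5)→(8,-6,3)
flip: (8,-6,3)→(3,6,8)
translate: b→0 (≡6 mod 6), so (3,6,8)→(3,0,5)
reduced (well bottom): (3,0,5) with a≤c, −a<b≤a
well minimum |f| = |-3| = 3 (negative-definite)

3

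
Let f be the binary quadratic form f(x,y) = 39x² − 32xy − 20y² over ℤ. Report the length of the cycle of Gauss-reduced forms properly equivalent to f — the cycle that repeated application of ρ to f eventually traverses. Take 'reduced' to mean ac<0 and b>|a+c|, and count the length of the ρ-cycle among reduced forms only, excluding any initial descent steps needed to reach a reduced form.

D = 4144, ⌊√D⌋ = 64
descent: ρ → (-20,32,39)  [lands on river]
river: ρ → (39,46,-13)
river: ρ → (-13,58,15)
river: ρ → (15,62,-5)
river: ρ → (-5,58,39)
river: ρ → (39,20,-24)
river: ρ → (-24,28,35)
river: ρ → (35,42,-17)
river: ρ → (-17,60,8)
river: ρ → (8,52,-45)
river: ρ → (-45,38,15)
river: ρ → (15,52,-24)
river: ρ → (-24,44,23)
river: ρ → (23,48,-20)
ρ-cycle length = 14 (tail of 1 descent step not counted)

14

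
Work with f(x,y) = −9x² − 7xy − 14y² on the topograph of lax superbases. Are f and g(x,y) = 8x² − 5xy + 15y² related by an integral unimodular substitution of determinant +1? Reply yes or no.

D₁ = -455, D₂ = -455
f is negative-definite; reduce −f:
−f: reduced (well bottom): (9,7,14) with a≤c, −a<b≤a
flip sign back: reduced form of f is (-9,-7,-14)
g: reduced (well bottom): (8,-5,15) with a≤c, −a<b≤a
reduced forms (-9, -7, -14) vs (8, -5, 15) ⇒ inequivalent

no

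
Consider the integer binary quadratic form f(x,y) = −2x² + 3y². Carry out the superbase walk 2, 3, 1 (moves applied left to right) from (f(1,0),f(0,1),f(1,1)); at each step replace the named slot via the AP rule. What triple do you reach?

start (-2,3,1) = (f(1,0),f(0,1),f(1,1))
replace slot 2: 2·((-2)+1) − 3 = -5 → (-2,-5,1)
replace slot 3: 2·((-2)+(-5)) − 1 = -15 → (-2,-5,-15)
replace slot 1: 2·((-5)+(-15)) − (-2) = -38 → (-38,-5,-15)

-38,-5,-15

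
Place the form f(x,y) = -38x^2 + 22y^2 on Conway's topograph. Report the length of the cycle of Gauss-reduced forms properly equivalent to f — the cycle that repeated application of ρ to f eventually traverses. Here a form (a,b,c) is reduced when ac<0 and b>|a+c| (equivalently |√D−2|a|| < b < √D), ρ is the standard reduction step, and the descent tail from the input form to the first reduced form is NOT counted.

D = 3344, ⌊√D⌋ = 57
descent: ρ → (22,44,-16)  [lands on river]
river: ρ → (-16,52,10)
river: ρ → (10,48,-26)
river: ρ → (-26,56,2)
river: ρ → (2,56,-26)
river: ρ → (-26,48,10)
river: ρ → (10,52,-16)
river: ρ → (-16,44,22)
ρ-cycle length = 8 (tail of 1 descent step not counted)

8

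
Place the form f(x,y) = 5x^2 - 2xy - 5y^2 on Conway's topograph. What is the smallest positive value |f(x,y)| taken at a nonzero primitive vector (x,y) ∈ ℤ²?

descent: ρ → (-5,2,5)  [lands on river]
river: ρ → (5,8,-2)
river: ρ → (-2,8,5)
river: ρ → (5,2,-5)
river: ρ → (-5,8,2)
river: ρ → (2,8,-5)
closes: descent 1, river 6
min |a| on river = 2

2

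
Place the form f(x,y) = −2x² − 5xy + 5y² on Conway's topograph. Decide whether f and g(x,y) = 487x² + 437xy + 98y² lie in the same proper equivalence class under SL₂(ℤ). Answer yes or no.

D₁ = 65, D₂ = 65
river cycle of f (length 6): (5, 5, -2), (-2, 7, 2), (2, 5, -5), (-5, 5, 2), (2, 7, -2), (-2, 5, 5)
river cycle of g (length 6): (5, 5, -2), (-2, 7, 2), (2, 5, -5), (-5, 5, 2), (2, 7, -2), (-2, 5, 5)
cycles coincide ⇒ equivalent

yes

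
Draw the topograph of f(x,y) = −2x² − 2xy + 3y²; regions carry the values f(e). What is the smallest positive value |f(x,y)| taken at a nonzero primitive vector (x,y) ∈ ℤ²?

descent: ρ → (3,2,-2)  [lands on river]
river: ρ → (-2,2,3)
river: ρ → (3,4,-1)
river: ρ → (-1,4,3)
closes: descent 1, river 4
min |a| on river = 1

1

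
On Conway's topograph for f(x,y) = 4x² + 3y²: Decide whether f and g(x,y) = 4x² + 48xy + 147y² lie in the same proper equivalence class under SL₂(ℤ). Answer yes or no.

D₁ = -48, D₂ = -48
f: flip: (4,0,3)→(3,0,4)
f: reduced (well bottom): (3,0,4) with a≤c, −a<b≤a
g: translate: b→0 (≡48 mod 8), so (4,48,147)→(4,0,3)
g: flip: (4,0,3)→(3,0,4)
g: reduced (well bottom): (3,0,4) with a≤c, −a<b≤a
reduced forms (3, 0, 4) vs (3, 0, 4) ⇒ equivalent

yes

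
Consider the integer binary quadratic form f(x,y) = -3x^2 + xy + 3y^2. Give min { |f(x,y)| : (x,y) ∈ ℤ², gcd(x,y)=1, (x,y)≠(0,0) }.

river: ρ → (3,5,-1)
river: ρ → (-1,5,3)
river: ρ → (3,1,-3)
river: ρ → (-3,5,1)
river: ρ → (1,5,-3)
river: ρ → (-3,1,3)
closes: descent 0, river 6
min |a| on river = 1

1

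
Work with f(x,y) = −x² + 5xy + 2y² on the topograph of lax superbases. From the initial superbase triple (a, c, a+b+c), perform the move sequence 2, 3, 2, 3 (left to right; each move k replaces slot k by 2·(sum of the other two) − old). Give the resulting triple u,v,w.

start (-1,2,6) = (f(1,0),f(0,1),f(1,1))
replace slot 2: 2·((-1)+6) − 2 = 8 → (-1,8,6)
replace slot 3: 2·((-1)+8) − 6 = 8 → (-1,8,8)
replace slot 2: 2·((-1)+8) − 8 = 6 → (-1,6,8)
replace slot 3: 2·((-1)+6) − 8 = 2 → (-1,6,2)

-1,6,2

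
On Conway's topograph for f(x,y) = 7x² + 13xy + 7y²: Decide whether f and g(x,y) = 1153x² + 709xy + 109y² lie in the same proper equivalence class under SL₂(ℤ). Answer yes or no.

D₁ = -27, D₂ = -27
f: translate: b→-1 (≡13 mod 14), so (7,13,7)→(7,-1,1)
f: flip: (7,-1,1)→(1,1,7)
f: reduced (well bottom): (1,1,7) with a≤c, −a<b≤a
g: flip: (1153,709,109)→(109,-709,1153)
g: translate: b→-55 (≡-709 mod 218), so (109,-709,1153)→(109,-55,7)
g: flip: (109,-55,7)→(7,55,109)
g: translate: b→-1 (≡55 mod 14), so (7,55,109)→(7,-1,1)
g: flip: (7,-1,1)→(1,1,7)
g: reduced (well bottom): (1,1,7) with a≤c, −a<b≤a
reduced forms (1, 1, 7) vs (1, 1, 7) ⇒ equivalent

yes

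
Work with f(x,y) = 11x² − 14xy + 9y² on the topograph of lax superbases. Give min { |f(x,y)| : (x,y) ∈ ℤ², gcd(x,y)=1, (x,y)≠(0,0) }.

translate: b→8 (≡-14 mod 22), so (11,-14,9)→(11,8,6)
flip: (11,8,6)→(6,-8,11)
translate: b→4 (≡-8 mod 12), so (6,-8,11)→(6,4,9)
reduced (well bottom): (6,4,9) with a≤c, −a<b≤a
well minimum = a = 6

6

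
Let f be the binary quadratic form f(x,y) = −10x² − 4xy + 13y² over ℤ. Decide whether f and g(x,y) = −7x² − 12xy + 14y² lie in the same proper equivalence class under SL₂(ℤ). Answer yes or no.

D₁ = 536, D₂ = 536
river cycle of f (length 14): (13, 4, -10), (-10, 16, 7), (7, 12, -14), (-14, 16, 5), (5, 14, -17), (-17, 20, 2), (2, 20, -17), (-17, 14, 5), (5, 16, -14), (-14, 12, 7), … (4 more)
river cycle of g (length 14): (14, 12, -7), (-7, 16, 10), (10, 4, -13), (-13, 22, 1), (1, 22, -13), (-13, 4, 10), (10, 16, -7), (-7, 12, 14), (14, 16, -5), (-5, 14, 17), … (4 more)
cycles differ ⇒ inequivalent

no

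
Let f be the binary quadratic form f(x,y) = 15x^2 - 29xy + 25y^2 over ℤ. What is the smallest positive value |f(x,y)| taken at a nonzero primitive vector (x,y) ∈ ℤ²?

translate: b→1 (≡-29 mod 30), so (15,-29,25)→(15,1,11)
flip: (15,1,11)→(11,-1,15)
reduced (well bottom): (11,-1,15) with a≤c, −a<b≤a
well minimum = a = 11

11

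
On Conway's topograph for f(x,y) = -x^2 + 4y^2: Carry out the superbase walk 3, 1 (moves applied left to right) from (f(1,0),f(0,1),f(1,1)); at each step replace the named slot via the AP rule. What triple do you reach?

start (-1,4,3) = (f(1,0),f(0,1),f(1,1))
replace slot 3: 2·((-1)+4) − 3 = 3 → (-1,4,3)
replace slot 1: 2·(4+3) − (-1) = 15 → (15,4,3)

15,4,3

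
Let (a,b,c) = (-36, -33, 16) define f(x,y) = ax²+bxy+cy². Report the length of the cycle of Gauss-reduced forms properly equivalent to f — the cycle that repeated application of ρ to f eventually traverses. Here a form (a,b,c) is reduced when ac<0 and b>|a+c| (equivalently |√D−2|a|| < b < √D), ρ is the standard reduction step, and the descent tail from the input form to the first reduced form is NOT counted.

D = 3393, ⌊√D⌋ = 58
descent: ρ → (16,33,-36)  [lands on river]
river: ρ → (-36,39,13)
river: ρ → (13,39,-36)
river: ρ → (-36,33,16)
river: ρ → (16,31,-38)
river: ρ → (-38,45,9)
river: ρ → (9,45,-38)
river: ρ → (-38,31,16)
ρ-cycle length = 8 (tail of 1 descent step not counted)

8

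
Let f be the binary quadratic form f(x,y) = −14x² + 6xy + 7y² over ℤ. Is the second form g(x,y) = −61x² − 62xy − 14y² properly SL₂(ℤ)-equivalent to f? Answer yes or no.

D₁ = 428, D₂ = 428
river cycle of f (length 6): (7, 8, -13), (-13, 18, 2), (2, 18, -13), (-13, 8, 7), (7, 20, -1), (-1, 20, 7)
river cycle of g (length 6): (7, 8, -13), (-13, 18, 2), (2, 18, -13), (-13, 8, 7), (7, 20, -1), (-1, 20, 7)
cycles coincide ⇒ equivalent

yes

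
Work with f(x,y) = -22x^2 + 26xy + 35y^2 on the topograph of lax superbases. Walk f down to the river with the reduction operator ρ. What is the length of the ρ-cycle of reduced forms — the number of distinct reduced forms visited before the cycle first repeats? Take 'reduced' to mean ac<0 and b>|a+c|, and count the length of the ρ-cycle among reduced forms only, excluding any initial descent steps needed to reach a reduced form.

D = 3756, ⌊√D⌋ = 61
river: ρ → (35,44,-13)
river: ρ → (-13,60,3)
river: ρ → (3,60,-13)
river: ρ → (-13,44,35)
river: ρ → (35,26,-22)
river: ρ → (-22,18,39)
river: ρ → (39,60,-1)
river: ρ → (-1,60,39)
river: ρ → (39,18,-22)
river: ρ → (-22,26,35)
ρ-cycle length = 10 (tail of 0 descent steps not counted)

10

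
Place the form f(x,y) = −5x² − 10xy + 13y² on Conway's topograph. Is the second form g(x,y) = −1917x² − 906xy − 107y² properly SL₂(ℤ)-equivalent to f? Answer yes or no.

D₁ = 360, D₂ = 360
river cycle of f (length 4): (13, 10, -5), (-5, 10, 13), (13, 16, -2), (-2, 16, 13)
river cycle of g (length 4): (-5, 10, 13), (13, 16, -2), (-2, 16, 13), (13, 10, -5)
cycles coincide ⇒ equivalent

yes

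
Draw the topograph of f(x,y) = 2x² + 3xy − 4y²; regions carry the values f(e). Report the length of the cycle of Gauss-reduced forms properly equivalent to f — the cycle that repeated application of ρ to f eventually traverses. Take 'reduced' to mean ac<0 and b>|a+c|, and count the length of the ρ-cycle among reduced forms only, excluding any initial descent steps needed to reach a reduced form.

D = 41, ⌊√D⌋ = 6
river: ρ → (-4,5,1)
river: ρ → (1,5,-4)
river: ρ → (-4,3,2)
river: ρ → (2,5,-2)
river: ρ → (-2,3,4)
river: ρ → (4,5,-1)
river: ρ → (-1,5,4)
river: ρ → (4,3,-2)
river: ρ → (-2,5,2)
river: ρ → (2,3,-4)
ρ-cycle length = 10 (tail of 0 descent steps not counted)

10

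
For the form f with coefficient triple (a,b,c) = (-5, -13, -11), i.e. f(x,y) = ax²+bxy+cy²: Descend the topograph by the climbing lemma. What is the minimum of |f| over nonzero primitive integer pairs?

translate: b→3 (≡13 mod 10), so (5,13,11)→(5,3,3)
flip: (5,3,3)→(3,-3,5)
translate: b→3 (≡-3 mod 6), so (3,-3,5)→(3,3,5)
reduced (well bottom): (3,3,5) with a≤c, −a<b≤a
well minimum |f| = |-3| = 3 (negative-definite)

3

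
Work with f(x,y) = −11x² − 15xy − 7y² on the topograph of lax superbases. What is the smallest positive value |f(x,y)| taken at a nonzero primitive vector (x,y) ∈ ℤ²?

translate: b→-7 (≡15 mod 22), so (11,15,7)→(11,-7,3)
flip: (11,-7,3)→(3,7,11)
translate: b→1 (≡7 mod 6), so (3,7,11)→(3,1,7)
reduced (well bottom): (3,1,7) with a≤c, −a<b≤a
well minimum |f| = |-3| = 3 (negative-definite)

3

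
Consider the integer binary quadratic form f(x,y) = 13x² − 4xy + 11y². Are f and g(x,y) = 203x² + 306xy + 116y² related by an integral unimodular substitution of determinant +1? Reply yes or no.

D₁ = -556, D₂ = -556
f: flip: (13,-4,11)→(11,4,13)
f: reduced (well bottom): (11,4,13) with a≤c, −a<b≤a
g: translate: b→-100 (≡306 mod 406), so (203,306,116)→(203,-100,13)
g: flip: (203,-100,13)→(13,100,203)
g: translate: b→-4 (≡100 mod 26), so (13,100,203)→(13,-4,11)
g: flip: (13,-4,11)→(11,4,13)
g: reduced (well bottom): (11,4,13) with a≤c, −a<b≤a
reduced forms (11, 4, 13) vs (11, 4, 13) ⇒ equivalent

yes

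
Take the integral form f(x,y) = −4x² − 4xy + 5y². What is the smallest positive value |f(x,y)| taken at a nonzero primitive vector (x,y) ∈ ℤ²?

descent: ρ → (5,4,-4)  [lands on river]
river: ρ → (-4,4,5)
river: ρ → (5,6,-3)
river: ρ → (-3,6,5)
closes: descent 1, river 4
min |a| on river = 3

3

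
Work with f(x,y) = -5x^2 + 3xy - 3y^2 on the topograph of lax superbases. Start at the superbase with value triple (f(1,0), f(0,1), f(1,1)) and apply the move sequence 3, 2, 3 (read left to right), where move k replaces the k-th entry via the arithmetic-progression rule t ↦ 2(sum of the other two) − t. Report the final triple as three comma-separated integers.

start (-5,-3,-5) = (f(1,0),f(0,1),f(1,1))
replace slot 3: 2·((-5)+(-3)) − (-5) = -11 → (-5,-3,-11)
replace slot 2: 2·((-5)+(-11)) − (-3) = -29 → (-5,-29,-11)
replace slot 3: 2·((-5)+(-29)) − (-11) = -57 → (-5,-29,-57)

-5,-29,-57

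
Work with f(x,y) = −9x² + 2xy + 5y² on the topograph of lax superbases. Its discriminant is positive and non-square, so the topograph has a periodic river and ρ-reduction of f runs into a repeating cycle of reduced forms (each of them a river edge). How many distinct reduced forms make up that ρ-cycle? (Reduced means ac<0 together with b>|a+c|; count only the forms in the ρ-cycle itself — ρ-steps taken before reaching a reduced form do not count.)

D = 184, ⌊√D⌋ = 13
descent: ρ → (5,8,-6)  [lands on river]
river: ρ → (-6,4,7)
river: ρ → (7,10,-3)
river: ρ → (-3,8,10)
river: ρ → (10,12,-1)
river: ρ → (-1,12,10)
river: ρ → (10,8,-3)
river: ρ → (-3,10,7)
river: ρ → (7,4,-6)
river: ρ → (-6,8,5)
river: ρ → (5,12,-2)
river: ρ → (-2,12,5)
ρ-cycle length = 12 (tail of 1 descent step not counted)

12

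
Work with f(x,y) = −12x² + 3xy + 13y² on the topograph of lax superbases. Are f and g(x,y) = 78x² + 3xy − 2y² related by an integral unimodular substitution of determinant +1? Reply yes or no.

D₁ = 633, D₂ = 633
river cycle of f (length 18): (13, 23, -2), (-2, 25, 1), (1, 25, -2), (-2, 23, 13), (13, 3, -12), (-12, 21, 4), (4, 19, -17), (-17, 15, 6), (6, 21, -8), (-8, 11, 16), … (8 more)
river cycle of g (length 18): (-2, 25, 1), (1, 25, -2), (-2, 23, 13), (13, 3, -12), (-12, 21, 4), (4, 19, -17), (-17, 15, 6), (6, 21, -8), (-8, 11, 16), (16, 21, -3), … (8 more)
cycles coincide ⇒ equivalent

yes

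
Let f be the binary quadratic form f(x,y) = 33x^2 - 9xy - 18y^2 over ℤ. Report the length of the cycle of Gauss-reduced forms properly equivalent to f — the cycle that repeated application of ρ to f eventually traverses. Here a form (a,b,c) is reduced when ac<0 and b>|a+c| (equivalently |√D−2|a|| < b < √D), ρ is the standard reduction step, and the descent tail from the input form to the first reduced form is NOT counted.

D = 2457, ⌊√D⌋ = 49
descent: ρ → (-18,45,6)  [lands on river]
river: ρ → (6,39,-39)
river: ρ → (-39,39,6)
river: ρ → (6,45,-18)
river: ρ → (-18,27,24)
river: ρ → (24,21,-21)
river: ρ → (-21,21,24)
river: ρ → (24,27,-18)
ρ-cycle length = 8 (tail of 1 descent step not counted)

8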